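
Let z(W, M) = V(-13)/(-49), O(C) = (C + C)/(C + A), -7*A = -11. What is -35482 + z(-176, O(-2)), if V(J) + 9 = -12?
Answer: -248371/7 ≈ -35482.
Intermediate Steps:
A = 11/7 (A = -1/7*(-11) = 11/7 ≈ 1.5714)
O(C) = 2*C/(11/7 + C) (O(C) = (C + C)/(C + 11/7) = (2*C)/(11/7 + C) = 2*C/(11/7 + C))
V(J) = -21 (V(J) = -9 - 12 = -21)
z(W, M) = 3/7 (z(W, M) = -21/(-49) = -21*(-1/49) = 3/7)
-35482 + z(-176, O(-2)) = -35482 + 3/7 = -248371/7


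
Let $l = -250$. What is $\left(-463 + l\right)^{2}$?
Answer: $508369$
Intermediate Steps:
$\left(-463 + l\right)^{2} = \left(-463 - 250\right)^{2} = \left(-713\right)^{2} = 508369$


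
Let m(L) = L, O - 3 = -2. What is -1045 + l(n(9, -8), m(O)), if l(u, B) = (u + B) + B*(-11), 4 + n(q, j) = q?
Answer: -1050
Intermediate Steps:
O = 1 (O = 3 - 2 = 1)
n(q, j) = -4 + q
l(u, B) = u - 10*B (l(u, B) = (B + u) - 11*B = u - 10*B)
-1045 + l(n(9, -8), m(O)) = -1045 + ((-4 + 9) - 10*1) = -1045 + (5 - 10) = -1045 - 5 = -1050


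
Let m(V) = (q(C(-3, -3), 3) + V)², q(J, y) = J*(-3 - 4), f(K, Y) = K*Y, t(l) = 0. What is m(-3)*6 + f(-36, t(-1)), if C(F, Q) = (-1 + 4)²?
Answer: 26136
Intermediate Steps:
C(F, Q) = 9 (C(F, Q) = 3² = 9)
q(J, y) = -7*J (q(J, y) = J*(-7) = -7*J)
m(V) = (-63 + V)² (m(V) = (-7*9 + V)² = (-63 + V)²)
m(-3)*6 + f(-36, t(-1)) = (-63 - 3)²*6 - 36*0 = (-66)²*6 + 0 = 4356*6 + 0 = 26136 + 0 = 26136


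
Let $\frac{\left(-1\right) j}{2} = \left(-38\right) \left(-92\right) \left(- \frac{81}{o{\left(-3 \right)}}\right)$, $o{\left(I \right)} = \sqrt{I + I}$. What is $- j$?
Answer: $94392 i \sqrt{6} \approx 2.3121 \cdot 10^{5} i$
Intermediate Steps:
$o{\left(I \right)} = \sqrt{2} \sqrt{I}$ ($o{\left(I \right)} = \sqrt{2 I} = \sqrt{2} \sqrt{I}$)
$j = - 94392 i \sqrt{6}$ ($j = - 2 \left(-38\right) \left(-92\right) \left(- \frac{81}{\sqrt{2} \sqrt{-3}}\right) = - 2 \cdot 3496 \left(- \frac{81}{\sqrt{2} i \sqrt{3}}\right) = - 2 \cdot 3496 \left(- \frac{81}{i \sqrt{6}}\right) = - 2 \cdot 3496 \left(- 81 \left(- \frac{i \sqrt{6}}{6}\right)\right) = - 2 \cdot 3496 \frac{27 i \sqrt{6}}{2} = - 2 \cdot 47196 i \sqrt{6} = - 94392 i \sqrt{6} \approx - 2.3121 \cdot 10^{5} i$)
$- j = - \left(-94392\right) i \sqrt{6} = 94392 i \sqrt{6}$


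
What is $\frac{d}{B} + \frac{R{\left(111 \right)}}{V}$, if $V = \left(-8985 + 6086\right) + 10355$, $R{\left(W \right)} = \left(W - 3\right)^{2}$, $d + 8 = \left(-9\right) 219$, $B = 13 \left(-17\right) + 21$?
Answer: $\frac{534007}{46600} \approx 11.459$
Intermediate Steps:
$B = -200$ ($B = -221 + 21 = -200$)
$d = -1979$ ($d = -8 - 1971 = -1979$)
$R{\left(W \right)} = \left(-3 + W\right)^{2}$
$V = 7456$ ($V = -2899 + 10355 = 7456$)
$\frac{d}{B} + \frac{R{\left(111 \right)}}{V} = - \frac{1979}{-200} + \frac{\left(-3 + 111\right)^{2}}{7456} = \left(-1979\right) \left(- \frac{1}{200}\right) + 108^{2} \cdot \frac{1}{7456} = \frac{1979}{200} + 11664 \cdot \frac{1}{7456} = \frac{1979}{200} + \frac{729}{466} = \frac{534007}{46600}$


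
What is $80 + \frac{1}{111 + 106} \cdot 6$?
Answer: $\frac{17366}{217} \approx 80.028$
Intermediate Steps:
$80 + \frac{1}{111 + 106} \cdot 6 = 80 + \frac{1}{217} \cdot 6 = 80 + \frac{6}{217} = \frac{17366}{217}$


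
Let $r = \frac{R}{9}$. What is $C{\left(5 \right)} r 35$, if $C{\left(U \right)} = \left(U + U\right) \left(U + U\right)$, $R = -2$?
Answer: $- \frac{7000}{9} \approx -777.78$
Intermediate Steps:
$C{\left(U \right)} = 4 U^{2}$ ($C{\left(U \right)} = 2 U 2 U = 4 U^{2}$)
$r = - \frac{2}{9} \approx -0.22222$
$C{\left(5 \right)} r 35 = 4 \cdot 5^{2} \left(- \frac{2}{9}\right) 35 = 4 \cdot 25 \left(- \frac{2}{9}\right) 35 = 100 \left(- \frac{2}{9}\right) 35 = \left(- \frac{200}{9}\right) 35 = - \frac{7000}{9}$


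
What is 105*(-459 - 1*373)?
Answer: -87360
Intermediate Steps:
105*(-459 - 1*373) = 105*(-459 - 373) = 105*(-832) = -87360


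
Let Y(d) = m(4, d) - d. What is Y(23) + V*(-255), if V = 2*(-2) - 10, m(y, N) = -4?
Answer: 3543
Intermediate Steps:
V = -14 (V = -4 - 10 = -14)
Y(d) = -4 - d
Y(23) + V*(-255) = (-4 - 1*23) - 14*(-255) = (-4 - 23) + 3570 = -27 + 3570 = 3543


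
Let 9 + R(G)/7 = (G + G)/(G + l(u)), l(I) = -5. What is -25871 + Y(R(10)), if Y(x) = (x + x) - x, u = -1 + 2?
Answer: -25906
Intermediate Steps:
u = 1
R(G) = -63 + 14*G/(-5 + G) (R(G) = -63 + 7*((G + G)/(G - 5)) = -63 + 7*((2*G)/(-5 + G)) = -63 + 7*(2*G/(-5 + G)) = -63 + 14*G/(-5 + G))
Y(x) = x (Y(x) = 2*x - x = x)
-25871 + Y(R(10)) = -25871 + 7*(45 - 7*10)/(-5 + 10) = -25871 + 7*(45 - 70)/5 = -25871 + 7*(1/5)*(-25) = -25871 - 35 = -25906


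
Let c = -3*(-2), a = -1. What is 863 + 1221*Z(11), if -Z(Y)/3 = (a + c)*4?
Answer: -72397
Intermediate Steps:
c = 6
Z(Y) = -60 (Z(Y) = -3*(-1 + 6)*4 = -15*4 = -3*20 = -60)
863 + 1221*Z(11) = 863 + 1221*(-60) = 863 - 73260 = -72397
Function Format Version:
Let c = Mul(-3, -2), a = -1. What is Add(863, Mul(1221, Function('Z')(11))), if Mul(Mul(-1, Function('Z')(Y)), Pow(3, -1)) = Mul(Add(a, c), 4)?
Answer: -72397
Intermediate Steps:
c = 6
Function('Z')(Y) = -60 (Function('Z')(Y) = Mul(-3, Mul(Add(-1, 6), 4)) = Mul(-3, Mul(5, 4)) = Mul(-3, 20) = -60)
Add(863, Mul(1221, Function('Z')(11))) = Add(863, Mul(1221, -60)) = Add(863, -73260) = -72397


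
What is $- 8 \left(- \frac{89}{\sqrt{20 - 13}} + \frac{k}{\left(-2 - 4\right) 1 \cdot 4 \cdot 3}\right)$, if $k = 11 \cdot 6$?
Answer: $\frac{22}{3} + \frac{712 \sqrt{7}}{7} \approx 276.44$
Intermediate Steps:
$k = 66$
$- 8 \left(- \frac{89}{\sqrt{20 - 13}} + \frac{k}{\left(-2 - 4\right) 1 \cdot 4 \cdot 3}\right) = - 8 \left(- \frac{89}{\sqrt{20 - 13}} + \frac{66}{\left(-2 - 4\right) 1 \cdot 4 \cdot 3}\right) = - 8 \left(- \frac{89}{\sqrt{7}} + \frac{66}{\left(-6\right) 1 \cdot 4 \cdot 3}\right) = - 8 \left(- 89 \frac{\sqrt{7}}{7} + \frac{66}{\left(-6\right) 4 \cdot 3}\right) = - 8 \left(- \frac{89 \sqrt{7}}{7} + \frac{66}{\left(-24\right) 3}\right) = - 8 \left(- \frac{89 \sqrt{7}}{7} + \frac{66}{-72}\right) = - 8 \left(- \frac{89 \sqrt{7}}{7} + 66 \left(- \frac{1}{72}\right)\right) = - 8 \left(- \frac{89 \sqrt{7}}{7} - \frac{11}{12}\right) = - 8 \left(- \frac{11}{12} - \frac{89 \sqrt{7}}{7}\right) = \frac{22}{3} + \frac{712 \sqrt{7}}{7}$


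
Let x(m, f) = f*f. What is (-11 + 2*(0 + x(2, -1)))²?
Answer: 81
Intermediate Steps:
x(m, f) = f²
(-11 + 2*(0 + x(2, -1)))² = (-11 + 2*(0 + (-1)²))² = (-11 + 2*(0 + 1))² = (-11 + 2*1)² = (-11 + 2)² = (-9)² = 81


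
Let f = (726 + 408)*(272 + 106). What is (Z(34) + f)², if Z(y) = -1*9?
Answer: 183734821449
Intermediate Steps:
Z(y) = -9
f = 428652 (f = 1134*378 = 428652)
(Z(34) + f)² = (-9 + 428652)² = 428643² = 183734821449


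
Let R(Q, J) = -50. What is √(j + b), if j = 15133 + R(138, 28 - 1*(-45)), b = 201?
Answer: 2*√3821 ≈ 123.63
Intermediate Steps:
j = 15083 (j = 15133 - 50 = 15083)
√(j + b) = √(15083 + 201) = √15284 = 2*√3821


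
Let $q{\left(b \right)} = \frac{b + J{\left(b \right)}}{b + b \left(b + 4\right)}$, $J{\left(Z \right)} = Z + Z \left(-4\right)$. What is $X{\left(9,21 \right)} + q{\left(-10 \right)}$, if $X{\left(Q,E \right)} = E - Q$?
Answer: $\frac{62}{5} \approx 12.4$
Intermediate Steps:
$J{\left(Z \right)} = - 3 Z$ ($J{\left(Z \right)} = Z - 4 Z = - 3 Z$)
$q{\left(b \right)} = - \frac{2 b}{b + b \left(4 + b\right)}$ ($q{\left(b \right)} = \frac{b - 3 b}{b + b \left(b + 4\right)} = \frac{\left(-2\right) b}{b + b \left(4 + b\right)} = - \frac{2 b}{b + b \left(4 + b\right)}$)
$X{\left(9,21 \right)} + q{\left(-10 \right)} = \left(21 - 9\right) - \frac{2}{5 - 10} = \left(21 - 9\right) - \frac{2}{-5} = 12 - - \frac{2}{5} = 12 + \frac{2}{5} = \frac{62}{5}$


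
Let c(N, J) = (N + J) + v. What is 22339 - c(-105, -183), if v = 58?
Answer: 22569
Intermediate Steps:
c(N, J) = 58 + J + N (c(N, J) = (N + J) + 58 = (J + N) + 58 = 58 + J + N)
22339 - c(-105, -183) = 22339 - (58 - 183 - 105) = 22339 - 1*(-230) = 22339 + 230 = 22569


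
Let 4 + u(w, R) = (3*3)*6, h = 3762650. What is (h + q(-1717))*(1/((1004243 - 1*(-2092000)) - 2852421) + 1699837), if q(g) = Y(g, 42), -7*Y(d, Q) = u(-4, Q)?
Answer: 1819365499881596250/284459 ≈ 6.3959e+12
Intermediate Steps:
u(w, R) = 50 (u(w, R) = -4 + (3*3)*6 = -4 + 9*6 = -4 + 54 = 50)
Y(d, Q) = -50/7 (Y(d, Q) = -⅐*50 = -50/7)
q(g) = -50/7
(h + q(-1717))*(1/((1004243 - 1*(-2092000)) - 2852421) + 1699837) = (3762650 - 50/7)*(1/((1004243 - 1*(-2092000)) - 2852421) + 1699837) = 26338500*(1/((1004243 + 2092000) - 2852421) + 1699837)/7 = 26338500*(1/(3096243 - 2852421) + 1699837)/7 = 26338500*(1/243822 + 1699837)/7 = (26338500/7)*(414457657015/243822) = 1819365499881596250/284459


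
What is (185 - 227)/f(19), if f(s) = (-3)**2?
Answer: -14/3 ≈ -4.6667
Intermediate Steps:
f(s) = 9
(185 - 227)/f(19) = (185 - 227)/9 = -42*1/9 = -14/3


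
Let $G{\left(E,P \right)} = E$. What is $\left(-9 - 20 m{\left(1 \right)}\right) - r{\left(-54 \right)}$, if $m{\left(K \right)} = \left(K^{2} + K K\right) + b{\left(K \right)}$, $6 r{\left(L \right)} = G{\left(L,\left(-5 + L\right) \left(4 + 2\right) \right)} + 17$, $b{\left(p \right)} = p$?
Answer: $- \frac{377}{6} \approx -62.833$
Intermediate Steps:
$r{\left(L \right)} = \frac{17}{6} + \frac{L}{6}$ ($r{\left(L \right)} = \frac{L + 17}{6} = \frac{17 + L}{6} = \frac{17}{6} + \frac{L}{6}$)
$m{\left(K \right)} = K + 2 K^{2}$ ($m{\left(K \right)} = \left(K^{2} + K K\right) + K = \left(K^{2} + K^{2}\right) + K = 2 K^{2} + K = K + 2 K^{2}$)
$\left(-9 - 20 m{\left(1 \right)}\right) - r{\left(-54 \right)} = \left(-9 - 20 \cdot 1 \left(1 + 2 \cdot 1\right)\right) - \left(\frac{17}{6} + \frac{1}{6} \left(-54\right)\right) = \left(-9 - 20 \cdot 1 \left(1 + 2\right)\right) - \left(\frac{17}{6} - 9\right) = \left(-9 - 20 \cdot 1 \cdot 3\right) - - \frac{37}{6} = \left(-9 - 60\right) + \frac{37}{6} = -69 + \frac{37}{6} = - \frac{377}{6}$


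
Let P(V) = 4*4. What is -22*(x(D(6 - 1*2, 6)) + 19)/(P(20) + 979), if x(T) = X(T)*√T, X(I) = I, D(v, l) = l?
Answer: -418/995 - 132*√6/995 ≈ -0.74506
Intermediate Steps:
P(V) = 16
x(T) = T^(3/2) (x(T) = T*√T = T^(3/2))
-22*(x(D(6 - 1*2, 6)) + 19)/(P(20) + 979) = -22*(6^(3/2) + 19)/(16 + 979) = -22*(6*√6 + 19)/995 = -22*(19 + 6*√6)/995 = -22*(19/995 + 6*√6/995) = -418/995 - 132*√6/995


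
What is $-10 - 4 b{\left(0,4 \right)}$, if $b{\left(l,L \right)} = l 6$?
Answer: $-10$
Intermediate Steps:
$b{\left(l,L \right)} = 6 l$
$-10 - 4 b{\left(0,4 \right)} = -10 - 4 \cdot 6 \cdot 0 = -10 - 0 = -10 + 0 = -10$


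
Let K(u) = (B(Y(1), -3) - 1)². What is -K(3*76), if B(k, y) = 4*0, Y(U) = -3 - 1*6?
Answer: -1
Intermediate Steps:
Y(U) = -9 (Y(U) = -3 - 6 = -9)
B(k, y) = 0
K(u) = 1 (K(u) = (0 - 1)² = (-1)² = 1)
-K(3*76) = -1*1 = -1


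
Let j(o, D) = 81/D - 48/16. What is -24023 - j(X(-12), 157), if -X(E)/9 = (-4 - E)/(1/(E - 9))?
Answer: -3771221/157 ≈ -24021.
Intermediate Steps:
X(E) = -9*(-9 + E)*(-4 - E) (X(E) = -9*(-4 - E)/(1/(E - 9)) = -9*(-4 - E)/(1/(-9 + E)) = -9*(-4 - E)*(-9 + E) = -9*(-9 + E)*(-4 - E))
j(o, D) = -3 + 81/D (j(o, D) = 81/D - 48*1/16 = 81/D - 3 = -3 + 81/D)
-24023 - j(X(-12), 157) = -24023 - (-3 + 81/157) = -24023 - 1*(-390/157) = -24023 + 390/157 = -3771221/157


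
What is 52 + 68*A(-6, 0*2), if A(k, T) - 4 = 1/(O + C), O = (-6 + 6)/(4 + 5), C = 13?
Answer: 4280/13 ≈ 329.23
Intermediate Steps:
O = 0 (O = 0/9 = 0*(⅑) = 0)
A(k, T) = 53/13 (A(k, T) = 4 + 1/(0 + 13) = 4 + 1/13 = 53/13)
52 + 68*A(-6, 0*2) = 52 + 68*(53/13) = 52 + 3604/13 = 4280/13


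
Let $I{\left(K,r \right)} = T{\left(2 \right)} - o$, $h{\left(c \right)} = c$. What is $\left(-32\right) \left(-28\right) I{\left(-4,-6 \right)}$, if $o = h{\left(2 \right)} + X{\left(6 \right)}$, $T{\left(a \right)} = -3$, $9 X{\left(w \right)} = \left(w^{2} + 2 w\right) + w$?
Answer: $-9856$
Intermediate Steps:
$X{\left(w \right)} = \frac{w}{3} + \frac{w^{2}}{9}$ ($X{\left(w \right)} = \frac{\left(w^{2} + 2 w\right) + w}{9} = \frac{w^{2} + 3 w}{9} = \frac{w}{3} + \frac{w^{2}}{9}$)
$o = 8$ ($o = 2 + \frac{1}{9} \cdot 6 \left(3 + 6\right) = 2 + \frac{1}{9} \cdot 6 \cdot 9 = 2 + 6 = 8$)
$I{\left(K,r \right)} = -11$ ($I{\left(K,r \right)} = -3 - 8 = -11$)
$\left(-32\right) \left(-28\right) I{\left(-4,-6 \right)} = \left(-32\right) \left(-28\right) \left(-11\right) = 896 \left(-11\right) = -9856$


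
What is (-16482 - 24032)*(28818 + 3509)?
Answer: -1309696078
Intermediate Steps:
(-16482 - 24032)*(28818 + 3509) = -40514*32327 = -1309696078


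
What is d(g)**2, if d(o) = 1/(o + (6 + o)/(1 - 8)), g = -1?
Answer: 49/144 ≈ 0.34028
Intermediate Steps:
d(o) = 1/(-6/7 + 6*o/7) (d(o) = 1/(o + (6 + o)/(-7)) = 1/(o + (6 + o)*(-1/7)) = 1/(o + (-6/7 - o/7)) = 1/(-6/7 + 6*o/7))
d(g)**2 = (7/(6*(-1 - 1)))**2 = ((7/6)/(-2))**2 = ((7/6)*(-1/2))**2 = (-7/12)**2 = 49/144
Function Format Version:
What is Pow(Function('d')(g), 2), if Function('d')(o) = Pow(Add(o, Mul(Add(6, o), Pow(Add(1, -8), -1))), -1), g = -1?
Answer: Rational(49, 144) ≈ 0.34028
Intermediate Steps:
Function('d')(o) = Pow(Add(Rational(-6, 7), Mul(Rational(6, 7), o)), -1) (Function('d')(o) = Pow(Add(o, Mul(Add(6, o), Pow(-7, -1))), -1) = Pow(Add(o, Mul(Add(6, o), Rational(-1, 7))), -1) = Pow(Add(o, Add(Rational(-6, 7), Mul(Rational(-1, 7), o))), -1) = Pow(Add(Rational(-6, 7), Mul(Rational(6, 7), o)), -1))
Pow(Function('d')(g), 2) = Pow(Mul(Rational(7, 6), Pow(Add(-1, -1), -1)), 2) = Pow(Mul(Rational(7, 6), Pow(-2, -1)), 2) = Pow(Mul(Rational(7, 6), Rational(-1, 2)), 2) = Pow(Rational(-7, 12), 2) = Rational(49, 144)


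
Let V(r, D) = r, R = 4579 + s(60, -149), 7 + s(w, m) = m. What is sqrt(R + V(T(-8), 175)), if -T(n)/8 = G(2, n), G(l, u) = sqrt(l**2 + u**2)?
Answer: sqrt(4423 - 16*sqrt(17)) ≈ 66.008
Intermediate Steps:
s(w, m) = -7 + m
R = 4423 (R = 4579 + (-7 - 149) = 4579 - 156 = 4423)
T(n) = -8*sqrt(4 + n**2) (T(n) = -8*sqrt(2**2 + n**2) = -8*sqrt(4 + n**2))
sqrt(R + V(T(-8), 175)) = sqrt(4423 - 8*sqrt(4 + (-8)**2)) = sqrt(4423 - 8*sqrt(4 + 64)) = sqrt(4423 - 16*sqrt(17))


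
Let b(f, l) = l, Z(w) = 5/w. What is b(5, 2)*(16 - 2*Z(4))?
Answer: 27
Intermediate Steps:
b(5, 2)*(16 - 2*Z(4)) = 2*(16 - 10/4) = 2*(16 - 2*5/4) = 2*(16 - 5/2) = 2*(27/2) = 27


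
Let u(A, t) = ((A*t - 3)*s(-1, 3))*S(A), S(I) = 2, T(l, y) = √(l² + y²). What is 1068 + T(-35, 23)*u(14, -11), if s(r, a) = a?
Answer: 1068 - 942*√1754 ≈ -38384.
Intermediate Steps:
u(A, t) = -18 + 6*A*t (u(A, t) = ((A*t - 3)*3)*2 = ((-3 + A*t)*3)*2 = (-9 + 3*A*t)*2 = -18 + 6*A*t)
1068 + T(-35, 23)*u(14, -11) = 1068 + √((-35)² + 23²)*(-18 + 6*14*(-11)) = 1068 + √(1225 + 529)*(-18 - 924) = 1068 + √1754*(-942) = 1068 - 942*√1754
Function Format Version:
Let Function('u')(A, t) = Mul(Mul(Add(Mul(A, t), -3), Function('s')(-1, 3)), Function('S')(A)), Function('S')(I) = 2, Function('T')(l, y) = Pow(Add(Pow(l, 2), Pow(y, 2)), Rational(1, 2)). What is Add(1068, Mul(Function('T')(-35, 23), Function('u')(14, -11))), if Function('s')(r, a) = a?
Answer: Add(1068, Mul(-942, Pow(1754, Rational(1, 2)))) ≈ -38384.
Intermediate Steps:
Function('u')(A, t) = Add(-18, Mul(6, A, t)) (Function('u')(A, t) = Mul(Mul(Add(Mul(A, t), -3), 3), 2) = Mul(Mul(Add(-3, Mul(A, t)), 3), 2) = Mul(Add(-9, Mul(3, A, t)), 2) = Add(-18, Mul(6, A, t)))
Add(1068, Mul(Function('T')(-35, 23), Function('u')(14, -11))) = Add(1068, Mul(Pow(Add(Pow(-35, 2), Pow(23, 2)), Rational(1, 2)), Add(-18, Mul(6, 14, -11)))) = Add(1068, Mul(Pow(Add(1225, 529), Rational(1, 2)), Add(-18, -924))) = Add(1068, Mul(Pow(1754, Rational(1, 2)), -942)) = Add(1068, Mul(-942, Pow(1754, Rational(1, 2))))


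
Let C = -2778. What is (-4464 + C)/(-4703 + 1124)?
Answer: 2414/1193 ≈ 2.0235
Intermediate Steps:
(-4464 + C)/(-4703 + 1124) = (-4464 - 2778)/(-4703 + 1124) = -7242/(-3579) = -7242*(-1/3579) = 2414/1193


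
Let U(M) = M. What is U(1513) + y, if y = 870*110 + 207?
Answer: 97420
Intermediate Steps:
y = 95907 (y = 95700 + 207 = 95907)
U(1513) + y = 1513 + 95907 = 97420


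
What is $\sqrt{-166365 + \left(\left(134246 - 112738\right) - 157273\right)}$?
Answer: $9 i \sqrt{3730} \approx 549.66 i$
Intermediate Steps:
$\sqrt{-166365 + \left(\left(134246 - 112738\right) - 157273\right)} = \sqrt{-166365 + \left(21508 - 157273\right)} = \sqrt{-166365 - 135765} = \sqrt{-302130} = 9 i \sqrt{3730}$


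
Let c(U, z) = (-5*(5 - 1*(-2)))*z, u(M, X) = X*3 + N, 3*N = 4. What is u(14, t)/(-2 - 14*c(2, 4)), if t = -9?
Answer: -7/534 ≈ -0.013109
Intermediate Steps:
N = 4/3 (N = (⅓)*4 = 4/3 ≈ 1.3333)
u(M, X) = 4/3 + 3*X (u(M, X) = X*3 + 4/3 = 3*X + 4/3 = 4/3 + 3*X)
c(U, z) = -35*z (c(U, z) = (-5*(5 + 2))*z = (-5*7)*z = -35*z)
u(14, t)/(-2 - 14*c(2, 4)) = (4/3 + 3*(-9))/(-2 - (-490)*4) = (4/3 - 27)/(-2 - 14*(-140)) = -77/(3*(-2 + 1960)) = -77/3/1958 = -77/3*1/1958 = -7/534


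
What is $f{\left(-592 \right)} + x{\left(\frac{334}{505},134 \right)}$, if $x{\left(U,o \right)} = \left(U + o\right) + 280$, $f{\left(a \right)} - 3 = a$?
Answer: $- \frac{88041}{505} \approx -174.34$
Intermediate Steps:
$f{\left(a \right)} = 3 + a$
$x{\left(U,o \right)} = 280 + U + o$
$f{\left(-592 \right)} + x{\left(\frac{334}{505},134 \right)} = \left(3 - 592\right) + \left(280 + \frac{334}{505} + 134\right) = -589 + \left(280 + 334 \cdot \frac{1}{505} + 134\right) = -589 + \left(280 + \frac{334}{505} + 134\right) = -589 + \frac{209404}{505} = - \frac{88041}{505}$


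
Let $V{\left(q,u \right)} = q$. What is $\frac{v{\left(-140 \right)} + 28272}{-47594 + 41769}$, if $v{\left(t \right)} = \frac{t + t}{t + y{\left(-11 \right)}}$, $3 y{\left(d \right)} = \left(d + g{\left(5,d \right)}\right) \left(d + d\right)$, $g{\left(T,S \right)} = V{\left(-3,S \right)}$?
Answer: $- \frac{56559}{11650} \approx -4.8549$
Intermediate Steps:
$g{\left(T,S \right)} = -3$
$y{\left(d \right)} = \frac{2 d \left(-3 + d\right)}{3}$ ($y{\left(d \right)} = \frac{\left(d - 3\right) \left(d + d\right)}{3} = \frac{\left(-3 + d\right) 2 d}{3} = \frac{2 d \left(-3 + d\right)}{3}$)
$v{\left(t \right)} = \frac{2 t}{\frac{308}{3} + t}$ ($v{\left(t \right)} = \frac{t + t}{t + \frac{2}{3} \left(-11\right) \left(-3 - 11\right)} = \frac{2 t}{t + \frac{2}{3} \left(-11\right) \left(-14\right)} = \frac{2 t}{t + \frac{308}{3}} = \frac{2 t}{\frac{308}{3} + t}$)
$\frac{v{\left(-140 \right)} + 28272}{-47594 + 41769} = \frac{6 \left(-140\right) \frac{1}{308 + 3 \left(-140\right)} + 28272}{-47594 + 41769} = \frac{6 \left(-140\right) \frac{1}{308 - 420} + 28272}{-5825} = \left(6 \left(-140\right) \frac{1}{-112} + 28272\right) \left(- \frac{1}{5825}\right) = \left(6 \left(-140\right) \left(- \frac{1}{112}\right) + 28272\right) \left(- \frac{1}{5825}\right) = \left(\frac{15}{2} + 28272\right) \left(- \frac{1}{5825}\right) = \frac{56559}{2} \left(- \frac{1}{5825}\right) = - \frac{56559}{11650}$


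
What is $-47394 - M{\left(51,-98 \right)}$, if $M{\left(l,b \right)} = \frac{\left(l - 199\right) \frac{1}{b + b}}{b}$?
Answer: $- \frac{227585951}{4802} \approx -47394.0$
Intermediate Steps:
$M{\left(l,b \right)} = \frac{-199 + l}{2 b^{2}}$ ($M{\left(l,b \right)} = \frac{\left(-199 + l\right) \frac{1}{2 b}}{b} = \frac{\frac{1}{2} \frac{1}{b} \left(-199 + l\right)}{b} = \frac{-199 + l}{2 b^{2}}$)
$-47394 - M{\left(51,-98 \right)} = -47394 - \frac{-199 + 51}{2 \cdot 9604} = -47394 - \frac{1}{2} \cdot \frac{1}{9604} \left(-148\right) = -47394 - - \frac{37}{4802} = -47394 + \frac{37}{4802} = - \frac{227585951}{4802}$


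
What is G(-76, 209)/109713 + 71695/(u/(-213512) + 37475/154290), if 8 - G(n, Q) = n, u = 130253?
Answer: -8637454466956858684/44233989220007 ≈ -1.9527e+5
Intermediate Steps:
G(n, Q) = 8 - n
G(-76, 209)/109713 + 71695/(u/(-213512) + 37475/154290) = (8 - 1*(-76))/109713 + 71695/(130253/(-213512) + 37475/154290) = (8 + 76)*(1/109713) + 71695/(130253*(-1/213512) + 37475*(1/154290)) = 84*(1/109713) + 71695/(-130253/213512 + 7495/30858) = 28/36571 + 71695/(-1209537317/3294276648) = 28/36571 + 71695*(-3294276648/1209537317) = 28/36571 - 236183164278360/1209537317 = -8637454466956858684/44233989220007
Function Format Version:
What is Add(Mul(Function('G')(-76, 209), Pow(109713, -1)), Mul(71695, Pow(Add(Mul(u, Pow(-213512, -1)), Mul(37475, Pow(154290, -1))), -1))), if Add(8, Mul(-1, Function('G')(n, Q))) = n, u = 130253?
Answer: Rational(-8637454466956858684, 44233989220007) ≈ -1.9527e+5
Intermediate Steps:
Function('G')(n, Q) = Add(8, Mul(-1, n))
Add(Mul(Function('G')(-76, 209), Pow(109713, -1)), Mul(71695, Pow(Add(Mul(u, Pow(-213512, -1)), Mul(37475, Pow(154290, -1))), -1))) = Add(Mul(Add(8, Mul(-1, -76)), Pow(109713, -1)), Mul(71695, Pow(Add(Mul(130253, Pow(-213512, -1)), Mul(37475, Pow(154290, -1))), -1))) = Add(Mul(Add(8, 76), Rational(1, 109713)), Mul(71695, Pow(Add(Mul(130253, Rational(-1, 213512)), Mul(37475, Rational(1, 154290))), -1))) = Add(Mul(84, Rational(1, 109713)), Mul(71695, Pow(Add(Rational(-130253, 213512), Rational(7495, 30858)), -1))) = Add(Rational(28, 36571), Mul(71695, Pow(Rational(-1209537317, 3294276648), -1))) = Add(Rational(28, 36571), Mul(71695, Rational(-3294276648, 1209537317))) = Add(Rational(28, 36571), Rational(-236183164278360, 1209537317)) = Rational(-8637454466956858684, 44233989220007)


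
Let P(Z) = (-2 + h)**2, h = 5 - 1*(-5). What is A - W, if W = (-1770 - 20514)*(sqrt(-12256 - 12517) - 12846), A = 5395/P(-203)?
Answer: -18320651501/64 + 22284*I*sqrt(24773) ≈ -2.8626e+8 + 3.5074e+6*I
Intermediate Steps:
h = 10 (h = 5 + 5 = 10)
P(Z) = 64 (P(Z) = (-2 + 10)**2 = 8**2 = 64)
A = 5395/64 ≈ 84.297
W = 286260264 - 22284*I*sqrt(24773) (W = -22284*(sqrt(-24773) - 12846) = -22284*(I*sqrt(24773) - 12846) = -22284*(-12846 + I*sqrt(24773)) = 286260264 - 22284*I*sqrt(24773) ≈ 2.8626e+8 - 3.5074e+6*I)
A - W = 5395/64 - (286260264 - 22284*I*sqrt(24773)) = 5395/64 + (-286260264 + 22284*I*sqrt(24773)) = -18320651501/64 + 22284*I*sqrt(24773)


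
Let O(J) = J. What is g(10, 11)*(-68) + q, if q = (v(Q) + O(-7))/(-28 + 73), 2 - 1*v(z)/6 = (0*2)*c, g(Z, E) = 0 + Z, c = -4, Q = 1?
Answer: -6119/9 ≈ -679.89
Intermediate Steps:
g(Z, E) = Z
v(z) = 12 (v(z) = 12 - 6*0*2*(-4) = 12 - 0*(-4) = 12 - 6*0 = 12 + 0 = 12)
q = ⅑ (q = (12 - 7)/(-28 + 73) = 5/45 = 5*(1/45) = ⅑ ≈ 0.11111)
g(10, 11)*(-68) + q = 10*(-68) + ⅑ = -680 + ⅑ = -6119/9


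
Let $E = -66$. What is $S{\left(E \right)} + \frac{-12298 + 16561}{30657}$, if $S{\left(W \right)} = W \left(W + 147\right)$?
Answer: $- \frac{54629353}{10219} \approx -5345.9$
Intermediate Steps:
$S{\left(W \right)} = W \left(147 + W\right)$
$S{\left(E \right)} + \frac{-12298 + 16561}{30657} = - 66 \left(147 - 66\right) + \frac{-12298 + 16561}{30657} = \left(-66\right) 81 + 4263 \cdot \frac{1}{30657} = -5346 + \frac{1421}{10219} = - \frac{54629353}{10219}$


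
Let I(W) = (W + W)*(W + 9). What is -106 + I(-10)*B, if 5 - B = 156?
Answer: -3126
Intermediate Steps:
I(W) = 2*W*(9 + W) (I(W) = (2*W)*(9 + W) = 2*W*(9 + W))
B = -151 (B = 5 - 1*156 = 5 - 156 = -151)
-106 + I(-10)*B = -106 + (2*(-10)*(9 - 10))*(-151) = -106 + (2*(-10)*(-1))*(-151) = -106 + 20*(-151) = -106 - 3020 = -3126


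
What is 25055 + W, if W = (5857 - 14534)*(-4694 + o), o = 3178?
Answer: 13179387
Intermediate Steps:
W = 13154332 (W = (5857 - 14534)*(-4694 + 3178) = -8677*(-1516) = 13154332)
25055 + W = 25055 + 13154332 = 13179387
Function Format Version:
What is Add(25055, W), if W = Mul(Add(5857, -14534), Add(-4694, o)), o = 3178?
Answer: 13179387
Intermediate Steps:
W = 13154332 (W = Mul(Add(5857, -14534), Add(-4694, 3178)) = Mul(-8677, -1516) = 13154332)
Add(25055, W) = Add(25055, 13154332) = 13179387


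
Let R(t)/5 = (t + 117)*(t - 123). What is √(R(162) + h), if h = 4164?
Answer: √58569 ≈ 242.01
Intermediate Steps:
R(t) = 5*(-123 + t)*(117 + t) (R(t) = 5*((t + 117)*(t - 123)) = 5*((117 + t)*(-123 + t)) = 5*((-123 + t)*(117 + t)) = 5*(-123 + t)*(117 + t))
√(R(162) + h) = √((-71955 - 30*162 + 5*162²) + 4164) = √((-71955 - 4860 + 5*26244) + 4164) = √((-71955 - 4860 + 131220) + 4164) = √(54405 + 4164) = √58569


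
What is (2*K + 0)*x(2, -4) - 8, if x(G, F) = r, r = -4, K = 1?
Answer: -16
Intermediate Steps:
x(G, F) = -4
(2*K + 0)*x(2, -4) - 8 = (2*1 + 0)*(-4) - 8 = (2 + 0)*(-4) - 8 = 2*(-4) - 8 = -8 - 8 = -16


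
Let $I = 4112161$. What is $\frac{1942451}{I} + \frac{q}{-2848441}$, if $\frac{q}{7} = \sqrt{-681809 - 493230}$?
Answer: $\frac{1942451}{4112161} - \frac{7 i \sqrt{1175039}}{2848441} \approx 0.47237 - 0.0026639 i$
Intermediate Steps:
$q = 7 i \sqrt{1175039}$ ($q = 7 \sqrt{-681809 - 493230} = 7 \sqrt{-1175039} = 7 i \sqrt{1175039} \approx 7587.9 i$)
$\frac{1942451}{I} + \frac{q}{-2848441} = \frac{1942451}{4112161} + \frac{7 i \sqrt{1175039}}{-2848441} = 1942451 \cdot \frac{1}{4112161} + 7 i \sqrt{1175039} \left(- \frac{1}{2848441}\right) = \frac{1942451}{4112161} - \frac{7 i \sqrt{1175039}}{2848441}$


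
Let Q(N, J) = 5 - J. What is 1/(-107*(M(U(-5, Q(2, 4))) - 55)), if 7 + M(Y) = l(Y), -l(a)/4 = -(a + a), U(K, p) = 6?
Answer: 1/1498 ≈ 0.00066756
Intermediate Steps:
l(a) = 8*a (l(a) = -(-4)*(a + a) = -(-4)*2*a = -(-8)*a = 8*a)
M(Y) = -7 + 8*Y
1/(-107*(M(U(-5, Q(2, 4))) - 55)) = 1/(-107*((-7 + 8*6) - 55)) = 1/(-107*((-7 + 48) - 55)) = 1/(-107*(41 - 55)) = 1/(-107*(-14)) = 1/1498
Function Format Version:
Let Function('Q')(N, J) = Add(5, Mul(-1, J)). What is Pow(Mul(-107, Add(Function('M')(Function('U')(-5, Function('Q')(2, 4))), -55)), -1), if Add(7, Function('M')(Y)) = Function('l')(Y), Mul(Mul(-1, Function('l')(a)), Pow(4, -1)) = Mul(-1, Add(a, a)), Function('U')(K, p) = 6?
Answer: Rational(1, 1498) ≈ 0.00066756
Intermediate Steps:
Function('l')(a) = Mul(8, a) (Function('l')(a) = Mul(-4, Mul(-1, Add(a, a))) = Mul(-4, Mul(-1, Mul(2, a))) = Mul(-4, Mul(-2, a)) = Mul(8, a))
Function('M')(Y) = Add(-7, Mul(8, Y))
Pow(Mul(-107, Add(Function('M')(Function('U')(-5, Function('Q')(2, 4))), -55)), -1) = Pow(Mul(-107, Add(Add(-7, Mul(8, 6)), -55)), -1) = Pow(Mul(-107, Add(Add(-7, 48), -55)), -1) = Pow(Mul(-107, Add(41, -55)), -1) = Pow(Mul(-107, -14), -1) = Pow(1498, -1) = Rational(1, 1498)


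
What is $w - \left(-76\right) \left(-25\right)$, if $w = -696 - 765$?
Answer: $-3361$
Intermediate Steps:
$w = -1461$
$w - \left(-76\right) \left(-25\right) = -1461 - \left(-76\right) \left(-25\right) = -1461 - 1900 = -3361$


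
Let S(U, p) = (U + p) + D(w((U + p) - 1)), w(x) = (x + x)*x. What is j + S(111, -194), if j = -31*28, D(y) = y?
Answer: 13161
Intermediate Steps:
w(x) = 2*x² (w(x) = (2*x)*x = 2*x²)
S(U, p) = U + p + 2*(-1 + U + p)² (S(U, p) = (U + p) + 2*((U + p) - 1)² = (U + p) + 2*(-1 + U + p)² = U + p + 2*(-1 + U + p)²)
j = -868
j + S(111, -194) = -868 + (111 - 194 + 2*(-1 + 111 - 194)²) = -868 + (111 - 194 + 2*(-84)²) = -868 + (111 - 194 + 2*7056) = -868 + (111 - 194 + 14112) = -868 + 14029 = 13161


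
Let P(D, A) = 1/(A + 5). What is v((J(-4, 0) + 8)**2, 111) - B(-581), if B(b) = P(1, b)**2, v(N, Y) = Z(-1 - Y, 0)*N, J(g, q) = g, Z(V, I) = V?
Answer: -594542593/331776 ≈ -1792.0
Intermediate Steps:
P(D, A) = 1/(5 + A)
v(N, Y) = N*(-1 - Y) (v(N, Y) = (-1 - Y)*N = N*(-1 - Y))
B(b) = (5 + b)**(-2) (B(b) = (1/(5 + b))**2 = (5 + b)**(-2))
v((J(-4, 0) + 8)**2, 111) - B(-581) = -(-4 + 8)**2*(1 + 111) - 1/(5 - 581)**2 = -1*4**2*112 - 1/(-576)**2 = -1*16*112 - 1*1/331776 = -1792 - 1/331776 = -594542593/331776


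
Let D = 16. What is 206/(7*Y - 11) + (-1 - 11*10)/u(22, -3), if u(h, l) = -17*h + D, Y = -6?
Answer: -67865/18974 ≈ -3.5767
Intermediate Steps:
u(h, l) = 16 - 17*h (u(h, l) = -17*h + 16 = 16 - 17*h)
206/(7*Y - 11) + (-1 - 11*10)/u(22, -3) = 206/(7*(-6) - 11) + (-1 - 11*10)/(16 - 17*22) = 206/(-42 - 11) + (-1 - 110)/(16 - 374) = 206/(-53) - 111/(-358) = 206*(-1/53) - 111*(-1/358) = -206/53 + 111/358 = -67865/18974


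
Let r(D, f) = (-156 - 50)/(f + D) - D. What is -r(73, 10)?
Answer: 6265/83 ≈ 75.482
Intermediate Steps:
r(D, f) = -D - 206/(D + f) (r(D, f) = -206/(D + f) - D = -D - 206/(D + f))
-r(73, 10) = -(-206 - 1*73**2 - 1*73*10)/(73 + 10) = -(-206 - 1*5329 - 730)/83 = -(-206 - 5329 - 730)/83 = -(-6265)/83 = -1*(-6265/83) = 6265/83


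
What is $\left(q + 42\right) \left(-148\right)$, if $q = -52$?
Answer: $1480$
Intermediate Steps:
$\left(q + 42\right) \left(-148\right) = \left(-52 + 42\right) \left(-148\right) = \left(-10\right) \left(-148\right) = 1480$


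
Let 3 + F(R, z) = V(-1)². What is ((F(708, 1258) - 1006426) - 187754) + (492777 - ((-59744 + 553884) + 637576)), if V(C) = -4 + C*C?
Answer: -1833113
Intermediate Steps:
V(C) = -4 + C²
F(R, z) = 6 (F(R, z) = -3 + (-4 + (-1)²)² = -3 + (-4 + 1)² = -3 + (-3)² = -3 + 9 = 6)
((F(708, 1258) - 1006426) - 187754) + (492777 - ((-59744 + 553884) + 637576)) = ((6 - 1006426) - 187754) + (492777 - ((-59744 + 553884) + 637576)) = (-1006420 - 187754) + (492777 - (494140 + 637576)) = -1194174 + (492777 - 1*1131716) = -1194174 + (492777 - 1131716) = -1194174 - 638939 = -1833113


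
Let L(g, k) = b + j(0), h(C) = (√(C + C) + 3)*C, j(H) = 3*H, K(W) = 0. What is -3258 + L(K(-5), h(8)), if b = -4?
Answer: -3262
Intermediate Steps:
h(C) = C*(3 + √2*√C) (h(C) = (√(2*C) + 3)*C = (√2*√C + 3)*C = (3 + √2*√C)*C = C*(3 + √2*√C))
L(g, k) = -4 (L(g, k) = -4 + 3*0 = -4 + 0 = -4)
-3258 + L(K(-5), h(8)) = -3258 - 4 = -3262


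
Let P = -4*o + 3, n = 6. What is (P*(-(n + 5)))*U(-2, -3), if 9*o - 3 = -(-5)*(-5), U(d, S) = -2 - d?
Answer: 0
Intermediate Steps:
o = -22/9 (o = ⅓ + (-(-5)*(-5))/9 = ⅓ + (-5*5)/9 = ⅓ + (⅑)*(-25) = ⅓ - 25/9 = -22/9 ≈ -2.4444)
P = 115/9 (P = -4*(-22/9) + 3 = 88/9 + 3 = 115/9 ≈ 12.778)
(P*(-(n + 5)))*U(-2, -3) = (115*(-(6 + 5))/9)*(-2 - 1*(-2)) = (115*(-1*11)/9)*(-2 + 2) = ((115/9)*(-11))*0 = -1265/9*0 = 0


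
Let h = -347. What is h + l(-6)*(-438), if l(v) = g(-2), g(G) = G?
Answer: 529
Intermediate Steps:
l(v) = -2
h + l(-6)*(-438) = -347 - 2*(-438) = -347 + 876 = 529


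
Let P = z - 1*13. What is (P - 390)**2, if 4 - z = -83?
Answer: 99856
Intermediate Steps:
z = 87 (z = 4 - 1*(-83) = 4 + 83 = 87)
P = 74 (P = 87 - 1*13 = 87 - 13 = 74)
(P - 390)**2 = (74 - 390)**2 = (-316)**2 = 99856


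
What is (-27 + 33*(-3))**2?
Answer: 15876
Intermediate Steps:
(-27 + 33*(-3))**2 = (-27 - 99)**2 = (-126)**2 = 15876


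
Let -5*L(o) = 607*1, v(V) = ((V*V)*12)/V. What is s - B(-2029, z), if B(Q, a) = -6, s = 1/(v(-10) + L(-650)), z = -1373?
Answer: 7237/1207 ≈ 5.9959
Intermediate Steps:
v(V) = 12*V (v(V) = (V**2*12)/V = (12*V**2)/V = 12*V)
L(o) = -607/5
s = -5/1207 (s = 1/(12*(-10) - 607/5) = 1/(-120 - 607/5) = 1/(-1207/5) = -5/1207 ≈ -0.0041425)
s - B(-2029, z) = -5/1207 - 1*(-6) = -5/1207 + 6 = 7237/1207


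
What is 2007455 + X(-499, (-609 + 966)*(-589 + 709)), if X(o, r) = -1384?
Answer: 2006071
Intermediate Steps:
2007455 + X(-499, (-609 + 966)*(-589 + 709)) = 2007455 - 1384 = 2006071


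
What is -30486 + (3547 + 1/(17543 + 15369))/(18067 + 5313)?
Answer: -4691665717059/153896512 ≈ -30486.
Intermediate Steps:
-30486 + (3547 + 1/(17543 + 15369))/(18067 + 5313) = -30486 + (3547 + 1/32912)/23380 = -30486 + (3547 + 1/32912)*(1/23380) = -30486 + (116738865/32912)*(1/23380) = -30486 + 23347773/153896512 = -4691665717059/153896512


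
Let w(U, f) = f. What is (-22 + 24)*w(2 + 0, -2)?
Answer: -4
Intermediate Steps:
(-22 + 24)*w(2 + 0, -2) = (-22 + 24)*(-2) = 2*(-2) = -4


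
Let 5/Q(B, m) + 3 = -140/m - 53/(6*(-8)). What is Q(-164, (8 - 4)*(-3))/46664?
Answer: 30/2735677 ≈ 1.0966e-5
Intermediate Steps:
Q(B, m) = 5/(-91/48 - 140/m) (Q(B, m) = 5/(-3 + (-140/m - 53/(6*(-8)))) = 5/(-3 + (-140/m - 53/(-48))) = 5/(-3 + (-140/m - 53*(-1/48))) = 5/(-3 + (-140/m + 53/48)) = 5/(-3 + (53/48 - 140/m)) = 5/(-91/48 - 140/m))
Q(-164, (8 - 4)*(-3))/46664 = -240*(8 - 4)*(-3)/(6720 + 91*((8 - 4)*(-3)))/46664 = -240*4*(-3)/(6720 + 91*(4*(-3)))*(1/46664) = -240*(-12)/(6720 + 91*(-12))*(1/46664) = -240*(-12)/(6720 - 1092)*(1/46664) = -240*(-12)/5628*(1/46664) = -240*(-12)*1/5628*(1/46664) = (240/469)*(1/46664) = 30/2735677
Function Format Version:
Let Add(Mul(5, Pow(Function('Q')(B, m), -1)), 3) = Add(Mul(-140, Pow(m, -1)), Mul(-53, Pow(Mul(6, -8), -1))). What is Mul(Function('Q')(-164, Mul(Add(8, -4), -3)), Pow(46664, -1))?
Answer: Rational(30, 2735677) ≈ 1.0966e-5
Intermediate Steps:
Function('Q')(B, m) = Mul(5, Pow(Add(Rational(-91, 48), Mul(-140, Pow(m, -1))), -1)) (Function('Q')(B, m) = Mul(5, Pow(Add(-3, Add(Mul(-140, Pow(m, -1)), Mul(-53, Pow(Mul(6, -8), -1)))), -1)) = Mul(5, Pow(Add(-3, Add(Mul(-140, Pow(m, -1)), Mul(-53, Pow(-48, -1)))), -1)) = Mul(5, Pow(Add(-3, Add(Mul(-140, Pow(m, -1)), Mul(-53, Rational(-1, 48)))), -1)) = Mul(5, Pow(Add(-3, Add(Mul(-140, Pow(m, -1)), Rational(53, 48))), -1)) = Mul(5, Pow(Add(-3, Add(Rational(53, 48), Mul(-140, Pow(m, -1)))), -1)) = Mul(5, Pow(Add(Rational(-91, 48), Mul(-140, Pow(m, -1))), -1)))
Mul(Function('Q')(-164, Mul(Add(8, -4), -3)), Pow(46664, -1)) = Mul(Mul(-240, Mul(Add(8, -4), -3), Pow(Add(6720, Mul(91, Mul(Add(8, -4), -3))), -1)), Pow(46664, -1)) = Mul(Mul(-240, Mul(4, -3), Pow(Add(6720, Mul(91, Mul(4, -3))), -1)), Rational(1, 46664)) = Mul(Mul(-240, -12, Pow(Add(6720, Mul(91, -12)), -1)), Rational(1, 46664)) = Mul(Mul(-240, -12, Pow(Add(6720, -1092), -1)), Rational(1, 46664)) = Mul(Mul(-240, -12, Pow(5628, -1)), Rational(1, 46664)) = Mul(Mul(-240, -12, Rational(1, 5628)), Rational(1, 46664)) = Mul(Rational(240, 469), Rational(1, 46664)) = Rational(30, 2735677)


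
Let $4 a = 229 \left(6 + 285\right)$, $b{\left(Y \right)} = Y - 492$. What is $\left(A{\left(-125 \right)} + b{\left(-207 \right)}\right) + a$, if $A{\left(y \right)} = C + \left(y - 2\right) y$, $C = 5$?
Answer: $\frac{127363}{4} \approx 31841.0$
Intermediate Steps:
$b{\left(Y \right)} = -492 + Y$
$a = \frac{66639}{4}$ ($a = \frac{229 \left(6 + 285\right)}{4} = \frac{229 \cdot 291}{4} = \frac{1}{4} \cdot 66639 = \frac{66639}{4} \approx 16660.0$)
$A{\left(y \right)} = 5 + y \left(-2 + y\right)$ ($A{\left(y \right)} = 5 + \left(y - 2\right) y = 5 + \left(-2 + y\right) y = 5 + y \left(-2 + y\right)$)
$\left(A{\left(-125 \right)} + b{\left(-207 \right)}\right) + a = \left(\left(5 + \left(-125\right)^{2} - -250\right) - 699\right) + \frac{66639}{4} = \left(\left(5 + 15625 + 250\right) - 699\right) + \frac{66639}{4} = \left(15880 - 699\right) + \frac{66639}{4} = 15181 + \frac{66639}{4} = \frac{127363}{4}$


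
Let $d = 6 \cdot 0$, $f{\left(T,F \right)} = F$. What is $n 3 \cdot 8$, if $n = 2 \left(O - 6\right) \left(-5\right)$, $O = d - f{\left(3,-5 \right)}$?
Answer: $240$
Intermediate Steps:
$d = 0$
$O = 5$ ($O = 0 - -5 = 0 + 5 = 5$)
$n = 10$ ($n = 2 \left(5 - 6\right) \left(-5\right) = 2 \left(-1\right) \left(-5\right) = \left(-2\right) \left(-5\right) = 10$)
$n 3 \cdot 8 = 10 \cdot 3 \cdot 8 = 30 \cdot 8 = 240$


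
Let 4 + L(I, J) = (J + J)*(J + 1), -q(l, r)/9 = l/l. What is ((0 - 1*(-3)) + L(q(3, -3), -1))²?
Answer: 1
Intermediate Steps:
q(l, r) = -9 (q(l, r) = -9*l/l = -9*1 = -9)
L(I, J) = -4 + 2*J*(1 + J) (L(I, J) = -4 + (J + J)*(J + 1) = -4 + (2*J)*(1 + J) = -4 + 2*J*(1 + J))
((0 - 1*(-3)) + L(q(3, -3), -1))² = ((0 - 1*(-3)) + (-4 + 2*(-1) + 2*(-1)²))² = ((0 + 3) + (-4 - 2 + 2*1))² = (3 + (-4 - 2 + 2))² = (3 - 4)² = (-1)² = 1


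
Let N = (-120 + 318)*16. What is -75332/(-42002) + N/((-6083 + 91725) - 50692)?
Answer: 230492978/122330825 ≈ 1.8842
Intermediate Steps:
N = 3168 (N = 198*16 = 3168)
-75332/(-42002) + N/((-6083 + 91725) - 50692) = -75332/(-42002) + 3168/((-6083 + 91725) - 50692) = -75332*(-1/42002) + 3168/(85642 - 50692) = 37666/21001 + 3168/34950 = 37666/21001 + 3168*(1/34950) = 37666/21001 + 528/5825 = 230492978/122330825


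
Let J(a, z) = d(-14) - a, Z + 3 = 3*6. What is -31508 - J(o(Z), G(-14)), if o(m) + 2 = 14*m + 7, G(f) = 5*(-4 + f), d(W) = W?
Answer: -31279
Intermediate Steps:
Z = 15 (Z = -3 + 3*6 = -3 + 18 = 15)
G(f) = -20 + 5*f
o(m) = 5 + 14*m (o(m) = -2 + (14*m + 7) = -2 + (7 + 14*m) = 5 + 14*m)
J(a, z) = -14 - a
-31508 - J(o(Z), G(-14)) = -31508 - (-14 - (5 + 14*15)) = -31508 - (-14 - (5 + 210)) = -31508 - (-14 - 1*215) = -31508 - (-14 - 215) = -31508 - 1*(-229) = -31508 + 229 = -31279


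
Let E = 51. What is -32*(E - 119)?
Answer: 2176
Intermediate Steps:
-32*(E - 119) = -32*(51 - 119) = -32*(-68) = 2176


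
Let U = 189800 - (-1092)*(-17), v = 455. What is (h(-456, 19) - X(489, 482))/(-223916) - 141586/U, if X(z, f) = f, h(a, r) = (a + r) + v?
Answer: -3952989659/4792810022 ≈ -0.82477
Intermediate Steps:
h(a, r) = 455 + a + r (h(a, r) = (a + r) + 455 = 455 + a + r)
U = 171236 (U = 189800 - 1*18564 = 189800 - 18564 = 171236)
(h(-456, 19) - X(489, 482))/(-223916) - 141586/U = ((455 - 456 + 19) - 1*482)/(-223916) - 141586/171236 = (18 - 482)*(-1/223916) - 141586*1/171236 = -464*(-1/223916) - 70793/85618 = 116/55979 - 70793/85618 = -3952989659/4792810022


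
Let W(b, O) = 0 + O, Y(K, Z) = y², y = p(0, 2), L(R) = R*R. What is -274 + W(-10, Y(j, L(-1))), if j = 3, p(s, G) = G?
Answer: -270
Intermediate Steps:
L(R) = R²
y = 2
Y(K, Z) = 4 (Y(K, Z) = 2² = 4)
W(b, O) = O
-274 + W(-10, Y(j, L(-1))) = -274 + 4 = -270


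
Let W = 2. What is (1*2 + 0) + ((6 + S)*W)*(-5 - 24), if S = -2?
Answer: -230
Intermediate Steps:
(1*2 + 0) + ((6 + S)*W)*(-5 - 24) = (1*2 + 0) + ((6 - 2)*2)*(-5 - 24) = (2 + 0) + (4*2)*(-29) = 2 + 8*(-29) = 2 - 232 = -230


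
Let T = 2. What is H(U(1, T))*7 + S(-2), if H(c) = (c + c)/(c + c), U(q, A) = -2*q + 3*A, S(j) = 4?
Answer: 11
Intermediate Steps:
H(c) = 1 (H(c) = (2*c)/((2*c)) = (2*c)*(1/(2*c)) = 1)
H(U(1, T))*7 + S(-2) = 1*7 + 4 = 7 + 4 = 11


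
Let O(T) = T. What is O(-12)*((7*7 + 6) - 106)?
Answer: 612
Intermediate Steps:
O(-12)*((7*7 + 6) - 106) = -12*((7*7 + 6) - 106) = -12*((49 + 6) - 106) = -12*(55 - 106) = -12*(-51) = 612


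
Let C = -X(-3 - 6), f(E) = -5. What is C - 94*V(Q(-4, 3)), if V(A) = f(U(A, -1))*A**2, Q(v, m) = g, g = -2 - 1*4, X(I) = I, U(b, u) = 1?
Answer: 16929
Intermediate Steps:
g = -6 (g = -2 - 4 = -6)
Q(v, m) = -6
V(A) = -5*A**2
C = 9 (C = -(-3 - 6) = -1*(-9) = 9)
C - 94*V(Q(-4, 3)) = 9 - (-470)*(-6)**2 = 9 - (-470)*36 = 9 - 94*(-180) = 9 + 16920 = 16929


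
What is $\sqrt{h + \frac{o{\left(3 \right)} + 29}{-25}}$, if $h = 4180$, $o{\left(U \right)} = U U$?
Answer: $\frac{\sqrt{104462}}{5} \approx 64.641$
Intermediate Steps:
$o{\left(U \right)} = U^{2}$
$\sqrt{h + \frac{o{\left(3 \right)} + 29}{-25}} = \sqrt{4180 + \frac{3^{2} + 29}{-25}} = \sqrt{4180 + \left(9 + 29\right) \left(- \frac{1}{25}\right)} = \sqrt{4180 + 38 \left(- \frac{1}{25}\right)} = \sqrt{4180 - \frac{38}{25}} = \sqrt{\frac{104462}{25}} = \frac{\sqrt{104462}}{5}$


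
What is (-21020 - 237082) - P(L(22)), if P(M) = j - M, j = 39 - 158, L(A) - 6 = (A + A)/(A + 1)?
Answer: -5933427/23 ≈ -2.5798e+5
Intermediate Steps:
L(A) = 6 + 2*A/(1 + A) (L(A) = 6 + (A + A)/(A + 1) = 6 + (2*A)/(1 + A) = 6 + 2*A/(1 + A))
j = -119
P(M) = -119 - M
(-21020 - 237082) - P(L(22)) = (-21020 - 237082) - (-119 - 2*(3 + 4*22)/(1 + 22)) = -258102 - (-119 - 2*(3 + 88)/23) = -258102 - (-119 - 2*91/23) = -258102 - (-119 - 1*182/23) = -258102 - (-119 - 182/23) = -258102 - 1*(-2919/23) = -258102 + 2919/23 = -5933427/23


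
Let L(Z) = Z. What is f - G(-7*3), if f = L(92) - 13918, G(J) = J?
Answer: -13805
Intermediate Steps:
f = -13826 (f = 92 - 13918 = -13826)
f - G(-7*3) = -13826 - (-7)*3 = -13826 - 1*(-21) = -13826 + 21 = -13805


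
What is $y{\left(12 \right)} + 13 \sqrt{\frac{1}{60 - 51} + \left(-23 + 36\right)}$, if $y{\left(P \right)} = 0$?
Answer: $\frac{13 \sqrt{118}}{3} \approx 47.072$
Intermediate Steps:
$y{\left(12 \right)} + 13 \sqrt{\frac{1}{60 - 51} + \left(-23 + 36\right)} = 0 + 13 \sqrt{\frac{1}{60 - 51} + \left(-23 + 36\right)} = 0 + 13 \sqrt{\frac{1}{9} + 13} = 0 + 13 \sqrt{\frac{118}{9}} = 0 + 13 \frac{\sqrt{118}}{3} = 0 + \frac{13 \sqrt{118}}{3} = \frac{13 \sqrt{118}}{3}$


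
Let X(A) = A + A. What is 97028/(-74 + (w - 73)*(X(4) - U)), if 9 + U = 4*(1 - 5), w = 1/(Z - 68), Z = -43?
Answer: -1795018/45941 ≈ -39.072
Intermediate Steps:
X(A) = 2*A
w = -1/111 (w = 1/(-43 - 68) = 1/(-111) = -1/111 ≈ -0.0090090)
U = -25 (U = -9 + 4*(1 - 5) = -9 + 4*(-4) = -9 - 16 = -25)
97028/(-74 + (w - 73)*(X(4) - U)) = 97028/(-74 + (-1/111 - 73)*(2*4 - 1*(-25))) = 97028/(-74 - 8104*(8 + 25)/111) = 97028/(-74 - 8104/111*33) = 97028/(-74 - 89144/37) = 97028/(-91882/37) = 97028*(-37/91882) = -1795018/45941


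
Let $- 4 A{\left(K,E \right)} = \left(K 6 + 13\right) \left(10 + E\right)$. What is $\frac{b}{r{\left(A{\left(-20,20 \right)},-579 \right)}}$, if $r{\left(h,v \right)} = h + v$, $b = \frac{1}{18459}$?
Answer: $\frac{2}{8251173} \approx 2.4239 \cdot 10^{-7}$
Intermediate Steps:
$A{\left(K,E \right)} = - \frac{\left(10 + E\right) \left(13 + 6 K\right)}{4}$ ($A{\left(K,E \right)} = - \frac{\left(K 6 + 13\right) \left(10 + E\right)}{4} = - \frac{\left(6 K + 13\right) \left(10 + E\right)}{4} = - \frac{\left(13 + 6 K\right) \left(10 + E\right)}{4} = - \frac{\left(10 + E\right) \left(13 + 6 K\right)}{4}$)
$b = \frac{1}{18459} \approx 5.4174 \cdot 10^{-5}$
$\frac{b}{r{\left(A{\left(-20,20 \right)},-579 \right)}} = \frac{1}{18459 \left(\left(- \frac{65}{2} - -300 - 65 - 30 \left(-20\right)\right) - 579\right)} = \frac{1}{18459 \left(\left(- \frac{65}{2} + 300 - 65 + 600\right) - 579\right)} = \frac{1}{18459 \left(\frac{1605}{2} - 579\right)} = \frac{1}{18459 \cdot \frac{447}{2}} = \frac{1}{18459} \cdot \frac{2}{447} = \frac{2}{8251173}$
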